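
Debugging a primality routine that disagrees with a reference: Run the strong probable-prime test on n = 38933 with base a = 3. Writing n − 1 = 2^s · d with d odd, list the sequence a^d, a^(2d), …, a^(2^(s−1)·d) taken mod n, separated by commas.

n − 1 = 38932 = 2^2 · 9733, so s = 2 and d = 9733.
x_0 = 3^9733 mod 38933 = 15629.
x_1 = 15629^2 mod 38933 = 38932.

15629, 38932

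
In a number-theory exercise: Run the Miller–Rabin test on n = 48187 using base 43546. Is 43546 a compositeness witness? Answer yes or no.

n − 1 = 48186 = 2^1 · 24093, so s = 1 and d = 24093.
x_0 = 43546^24093 mod 48187 = 1.
x_0 = 1, so 43546 is not a witness.

no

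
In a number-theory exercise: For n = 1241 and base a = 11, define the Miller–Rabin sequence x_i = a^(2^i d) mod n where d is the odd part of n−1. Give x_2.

217

n − 1 = 1240 = 2^3 · 155, so s = 3 and d = 155.
By repeated squaring, 11^155 ≡ 1202 (mod 1241).
x_0 = 1202.
x_1 = 1202^2 mod 1241 = 280.
x_2 = 280^2 mod 1241 = 217.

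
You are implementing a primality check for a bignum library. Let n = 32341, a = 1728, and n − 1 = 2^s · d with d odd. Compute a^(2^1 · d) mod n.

n − 1 = 32340 = 2^2 · 8085, so s = 2 and d = 8085.
x_0 = 1728^8085 mod 32341 = 32340.
x_1 = 32340^2 mod 32341 = 1.

1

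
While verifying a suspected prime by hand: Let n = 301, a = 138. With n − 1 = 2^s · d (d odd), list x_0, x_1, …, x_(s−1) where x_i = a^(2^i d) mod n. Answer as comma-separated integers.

n − 1 = 300 = 2^2 · 75, so s = 2 and d = 75.
x_0 = 138^75 mod 301 = 188.
x_1 = 188^2 mod 301 = 127.

188, 127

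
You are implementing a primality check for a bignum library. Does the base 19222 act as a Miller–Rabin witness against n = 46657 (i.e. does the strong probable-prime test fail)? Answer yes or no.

n − 1 = 46656 = 2^6 · 729, so s = 6 and d = 729.
x_0 = 19222^729 mod 46657 = 10551.
x_0 is neither 1 nor 46656, so continue squaring.
x_1 = 10551^2 mod 46657 = 46656.
x_1 ≡ −1, so 19222 is not a witness.

no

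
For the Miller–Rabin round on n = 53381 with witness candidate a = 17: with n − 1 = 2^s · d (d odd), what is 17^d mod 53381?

n − 1 = 53380 = 2^2 · 13345, so s = 2 and d = 13345.
17^13345 mod 53381 = 53380.

53380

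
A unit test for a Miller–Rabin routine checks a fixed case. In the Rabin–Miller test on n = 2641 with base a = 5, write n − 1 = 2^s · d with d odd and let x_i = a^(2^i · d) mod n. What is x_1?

n − 1 = 2640 = 2^4 · 165, so s = 4 and d = 165.
Repeated squaring mod 2641: 5^1 ≡ 5, 5^2 ≡ 25, 5^4 ≡ 625, 5^8 ≡ 2398, 5^16 ≡ 947, 5^32 ≡ 1510, 5^64 ≡ 917, 5^128 ≡ 1051.
165 = 128 + 32 + 4 + 1, so 5^165 ≡ 1051·1510·625·5 ≡ 1759 (mod 2641).
x_0 = 1759.
x_1 = 1759^2 mod 2641 = 1470.

1470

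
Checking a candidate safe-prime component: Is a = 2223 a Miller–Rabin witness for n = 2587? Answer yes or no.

n − 1 = 2586 = 2^1 · 1293, so s = 1 and d = 1293.
x_0 = 2223^1293 mod 2587 = 2535.
x_0 ∉ {1, 2586} and s = 1, so 2223 is a Miller–Rabin witness and 2587 is composite.

yes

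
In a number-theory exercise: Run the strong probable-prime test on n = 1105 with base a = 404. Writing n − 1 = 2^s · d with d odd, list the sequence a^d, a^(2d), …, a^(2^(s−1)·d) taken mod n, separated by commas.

404, 781, 1, 1

n − 1 = 1104 = 2^4 · 69, so s = 4 and d = 69.
x_0 = 404^69 mod 1105 = 404.
x_1 = 404^2 mod 1105 = 781.
x_2 = 781^2 mod 1105 = 1.
x_3 = 1^2 mod 1105 = 1.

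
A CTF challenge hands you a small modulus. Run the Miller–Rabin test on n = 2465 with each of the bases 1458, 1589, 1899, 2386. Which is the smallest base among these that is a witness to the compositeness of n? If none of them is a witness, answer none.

1589

n − 1 = 2464 = 2^5 · 77, so s = 5 and d = 77.
Base 1458: x_0 = 1458^77 mod 2465 = 1288. x_0 is neither 1 nor 2464, so continue squaring. x_1 = 1288^2 mod 2465 = 2464. x_1 ≡ −1, so 1458 is not a witness.
Base 1589: x_0 = 1589^77 mod 2465 = 349. x_0 is neither 1 nor 2464, so continue squaring. x_1 = 349^2 mod 2465 = 1016. x_2 = 1016^2 mod 2465 = 1886. x_3 = 1886^2 mod 2465 = 1. x_3 = 1 but x_2 ≠ ±1, a nontrivial square root of 1 — 1589 is a witness and 2465 is composite.
Base 1899: x_0 = 1899^77 mod 2465 = 1119. x_0 is neither 1 nor 2464, so continue squaring. x_1 = 1119^2 mod 2465 = 2406. x_2 = 2406^2 mod 2465 = 1016. x_3 = 1016^2 mod 2465 = 1886. x_4 = 1886^2 mod 2465 = 1. x_4 = 1 but x_3 ≠ ±1, a nontrivial square root of 1 — 1899 is a witness and 2465 is composite.
Base 2386: x_0 = 2386^77 mod 2465 = 911. x_0 is neither 1 nor 2464, so continue squaring. x_1 = 911^2 mod 2465 = 1681. x_2 = 1681^2 mod 2465 = 871. x_3 = 871^2 mod 2465 = 1886. x_4 = 1886^2 mod 2465 = 1. x_4 = 1 but x_3 ≠ ±1, a nontrivial square root of 1 — 2386 is a witness and 2465 is composite.
The smallest witness among the given bases is 1589.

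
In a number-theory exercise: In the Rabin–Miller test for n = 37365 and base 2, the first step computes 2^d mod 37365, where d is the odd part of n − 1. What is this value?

n − 1 = 37364 = 2^2 · 9341, so s = 2 and d = 9341.
Repeated squaring mod 37365: 2^1 ≡ 2, 2^2 ≡ 4, 2^4 ≡ 16, 2^8 ≡ 256, 2^16 ≡ 28171, 2^32 ≡ 10006, 2^64 ≡ 19201, 2^128 ≡ 35311, 2^256 ≡ 34036, 2^512 ≡ 22201, 2^1024 ≡ 2686, 2^2048 ≡ 3151, 2^4096 ≡ 27076, 2^8192 ≡ 8476.
9341 = 8192 + 1024 + 64 + 32 + 16 + 8 + 4 + 1, so 2^9341 ≡ 8476·2686·19201·10006·28171·256·16·2 ≡ 35117 (mod 37365).

35117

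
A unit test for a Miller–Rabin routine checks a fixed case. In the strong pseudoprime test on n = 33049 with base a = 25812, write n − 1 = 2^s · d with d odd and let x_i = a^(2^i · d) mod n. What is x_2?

n − 1 = 33048 = 2^3 · 4131, so s = 3 and d = 4131.
Repeated squaring mod 33049: 25812^1 ≡ 25812, 25812^2 ≡ 24553, 25812^4 ≡ 3000, 25812^8 ≡ 10672, 25812^16 ≡ 4730, 25812^32 ≡ 31776, 25812^64 ≡ 1128, 25812^128 ≡ 16522, 25812^256 ≡ 24793, 25812^512 ≡ 14498, 25812^1024 ≡ 364, 25812^2048 ≡ 300, 25812^4096 ≡ 23902.
4131 = 4096 + 32 + 2 + 1, so 25812^4131 ≡ 23902·31776·24553·25812 ≡ 28291 (mod 33049).
x_0 = 28291.
x_1 = 28291^2 mod 33049 = 33048.
x_2 = 33048^2 mod 33049 = 1.

1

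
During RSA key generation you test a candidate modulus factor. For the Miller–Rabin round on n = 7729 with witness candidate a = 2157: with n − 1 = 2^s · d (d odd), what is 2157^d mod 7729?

n − 1 = 7728 = 2^4 · 483, so s = 4 and d = 483.
2157^483 mod 7729 = 220.

220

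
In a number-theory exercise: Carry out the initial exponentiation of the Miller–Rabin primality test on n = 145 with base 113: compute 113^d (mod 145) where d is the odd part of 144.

n − 1 = 144 = 2^4 · 9, so s = 4 and d = 9.
113^9 mod 145 = 8.

8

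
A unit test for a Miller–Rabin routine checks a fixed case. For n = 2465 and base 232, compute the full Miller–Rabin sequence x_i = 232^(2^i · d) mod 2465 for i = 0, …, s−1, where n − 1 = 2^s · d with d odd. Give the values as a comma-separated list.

1537, 899, 2146, 696, 1276

n − 1 = 2464 = 2^5 · 77, so s = 5 and d = 77.
x_0 = 232^77 mod 2465 = 1537.
x_1 = 1537^2 mod 2465 = 899.
x_2 = 899^2 mod 2465 = 2146.
x_3 = 2146^2 mod 2465 = 696.
x_4 = 696^2 mod 2465 = 1276.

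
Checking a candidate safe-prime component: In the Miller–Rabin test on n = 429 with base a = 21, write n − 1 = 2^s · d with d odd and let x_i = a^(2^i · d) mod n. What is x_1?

12

n − 1 = 428 = 2^2 · 107, so s = 2 and d = 107.
x_0 = 21^107 mod 429 = 252.
x_1 = 252^2 mod 429 = 12.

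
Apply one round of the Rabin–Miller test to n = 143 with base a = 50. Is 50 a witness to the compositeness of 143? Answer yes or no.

yes

n − 1 = 142 = 2^1 · 71, so s = 1 and d = 71.
Repeated squaring mod 143: 50^1 ≡ 50, 50^2 ≡ 69, 50^4 ≡ 42, 50^8 ≡ 48, 50^16 ≡ 16, 50^32 ≡ 113, 50^64 ≡ 42.
71 = 64 + 4 + 2 + 1, so 50^71 ≡ 42·42·69·50 ≡ 6 (mod 143).
x_0 = 50^71 mod 143 = 6.
x_0 ∉ {1, 142} and s = 1, so 50 is a Miller–Rabin witness and 143 is composite.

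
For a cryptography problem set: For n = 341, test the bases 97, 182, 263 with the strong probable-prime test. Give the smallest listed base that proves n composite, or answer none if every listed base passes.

n − 1 = 340 = 2^2 · 85, so s = 2 and d = 85.
Base 97: x_0 = 97^85 mod 341 = 1. x_0 = 1, so 97 is not a witness.
Base 182: x_0 = 182^85 mod 341 = 340. x_0 = 340 ≡ −1, so 182 is not a witness.
Base 263: x_0 = 263^85 mod 341 = 340. x_0 = 340 ≡ −1, so 263 is not a witness.
No listed base is a witness for 341.

none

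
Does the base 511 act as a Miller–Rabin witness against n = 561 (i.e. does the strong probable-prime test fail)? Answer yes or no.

n − 1 = 560 = 2^4 · 35, so s = 4 and d = 35.
x_0 = 511^35 mod 561 = 1.
x_0 = 1, so 511 is not a witness.

no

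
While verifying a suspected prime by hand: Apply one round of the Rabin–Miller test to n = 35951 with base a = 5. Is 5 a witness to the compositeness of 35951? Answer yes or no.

n − 1 = 35950 = 2^1 · 17975, so s = 1 and d = 17975.
Repeated squaring mod 35951: 5^1 ≡ 5, 5^2 ≡ 25, 5^4 ≡ 625, 5^8 ≡ 31115, 5^16 ≡ 18746, 5^32 ≡ 27442, 5^64 ≡ 33718, 5^128 ≡ 25051, 5^256 ≡ 27896, 5^512 ≡ 27421, 5^1024 ≡ 32027, 5^2048 ≡ 10748, 5^4096 ≡ 8941, 5^8192 ≡ 22408, 5^16384 ≡ 26798.
17975 = 16384 + 1024 + 512 + 32 + 16 + 4 + 2 + 1, so 5^17975 ≡ 26798·32027·27421·27442·18746·625·25·5 ≡ 1 (mod 35951).
x_0 = 5^17975 mod 35951 = 1.
x_0 = 1, so 5 is not a witness.

no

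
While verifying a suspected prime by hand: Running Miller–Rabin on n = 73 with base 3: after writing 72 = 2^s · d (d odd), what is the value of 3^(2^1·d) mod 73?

n − 1 = 72 = 2^3 · 9, so s = 3 and d = 9.
x_0 = 3^9 mod 73 = 46.
x_1 = 46^2 mod 73 = 72.

72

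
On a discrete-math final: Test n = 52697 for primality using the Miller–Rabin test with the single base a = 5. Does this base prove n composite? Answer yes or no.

n − 1 = 52696 = 2^3 · 6587, so s = 3 and d = 6587.
x_0 = 5^6587 mod 52697 = 979.
x_0 is neither 1 nor 52696, so continue squaring.
x_1 = 979^2 mod 52697 = 9895.
x_2 = 9895^2 mod 52697 = 52696.
x_2 ≡ −1, so 5 is not a witness.

no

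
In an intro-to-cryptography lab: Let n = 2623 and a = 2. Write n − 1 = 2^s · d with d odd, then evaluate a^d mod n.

211

n − 1 = 2622 = 2^1 · 1311, so s = 1 and d = 1311.
2^1311 mod 2623 = 211.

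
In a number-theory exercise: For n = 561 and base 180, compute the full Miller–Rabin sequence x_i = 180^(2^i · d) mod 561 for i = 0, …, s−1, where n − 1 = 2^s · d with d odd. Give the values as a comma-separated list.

507, 111, 540, 441

n − 1 = 560 = 2^4 · 35, so s = 4 and d = 35.
x_0 = 180^35 mod 561 = 507.
x_1 = 507^2 mod 561 = 111.
x_2 = 111^2 mod 561 = 540.
x_3 = 540^2 mod 561 = 441.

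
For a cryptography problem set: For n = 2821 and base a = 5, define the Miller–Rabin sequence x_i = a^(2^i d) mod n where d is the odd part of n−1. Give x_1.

n − 1 = 2820 = 2^2 · 705, so s = 2 and d = 705.
By repeated squaring, 5^705 ≡ 993 (mod 2821).
x_0 = 993.
x_1 = 993^2 mod 2821 = 1520.

1520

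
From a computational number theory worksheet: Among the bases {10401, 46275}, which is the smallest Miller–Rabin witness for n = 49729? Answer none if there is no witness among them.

n − 1 = 49728 = 2^6 · 777, so s = 6 and d = 777.
Base 10401: x_0 = 10401^777 mod 49729 = 1. x_0 = 1, so 10401 is not a witness.
Base 46275: x_0 = 46275^777 mod 49729 = 49728. x_0 = 49728 ≡ −1, so 46275 is not a witness.
No listed base is a witness for 49729.

none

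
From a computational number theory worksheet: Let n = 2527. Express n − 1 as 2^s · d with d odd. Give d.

1263

Halving: 2526 → 1263; 1263 is odd.
So 2526 = 2^1 · 1263.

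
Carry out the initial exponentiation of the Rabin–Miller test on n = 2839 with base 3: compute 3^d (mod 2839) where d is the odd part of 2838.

1384

n − 1 = 2838 = 2^1 · 1419, so s = 1 and d = 1419.
Repeated squaring mod 2839: 3^1 ≡ 3, 3^2 ≡ 9, 3^4 ≡ 81, 3^8 ≡ 883, 3^16 ≡ 1803, 3^32 ≡ 154, 3^64 ≡ 1004, 3^128 ≡ 171, 3^256 ≡ 851, 3^512 ≡ 256, 3^1024 ≡ 239.
1419 = 1024 + 256 + 128 + 8 + 2 + 1, so 3^1419 ≡ 239·851·171·883·9·3 ≡ 1384 (mod 2839).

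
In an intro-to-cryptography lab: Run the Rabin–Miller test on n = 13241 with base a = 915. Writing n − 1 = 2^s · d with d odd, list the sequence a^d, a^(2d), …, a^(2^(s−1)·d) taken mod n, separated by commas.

4527, 9902, 13240

n − 1 = 13240 = 2^3 · 1655, so s = 3 and d = 1655.
x_0 = 915^1655 mod 13241 = 4527.
x_1 = 4527^2 mod 13241 = 9902.
x_2 = 9902^2 mod 13241 = 13240.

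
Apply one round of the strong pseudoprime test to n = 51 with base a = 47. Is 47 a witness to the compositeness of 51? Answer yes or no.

n − 1 = 50 = 2^1 · 25, so s = 1 and d = 25.
x_0 = 47^25 mod 51 = 47.
x_0 ∉ {1, 50} and s = 1, so 47 is a Miller–Rabin witness and 51 is composite.

yes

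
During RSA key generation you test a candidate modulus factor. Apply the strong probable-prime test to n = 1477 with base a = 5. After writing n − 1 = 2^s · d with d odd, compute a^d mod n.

n − 1 = 1476 = 2^2 · 369, so s = 2 and d = 369.
By repeated squaring, 5^369 ≡ 958 (mod 1477).

958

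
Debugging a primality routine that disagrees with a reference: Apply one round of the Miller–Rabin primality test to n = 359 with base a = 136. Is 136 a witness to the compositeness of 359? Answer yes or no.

no

n − 1 = 358 = 2^1 · 179, so s = 1 and d = 179.
x_0 = 136^179 mod 359 = 1.
x_0 = 1, so 136 is not a witness.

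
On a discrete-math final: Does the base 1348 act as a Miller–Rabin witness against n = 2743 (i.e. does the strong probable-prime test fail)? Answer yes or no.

n − 1 = 2742 = 2^1 · 1371, so s = 1 and d = 1371.
x_0 = 1348^1371 mod 2743 = 625.
x_0 ∉ {1, 2742} and s = 1, so 1348 is a Miller–Rabin witness and 2743 is composite.

yes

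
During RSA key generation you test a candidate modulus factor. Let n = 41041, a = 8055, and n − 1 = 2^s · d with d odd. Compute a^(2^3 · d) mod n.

1

n − 1 = 41040 = 2^4 · 2565, so s = 4 and d = 2565.
Repeated squaring mod 41041: 8055^1 ≡ 8055, 8055^2 ≡ 38245, 8055^4 ≡ 19826, 8055^8 ≡ 20619, 8055^16 ≡ 40483, 8055^32 ≡ 24077, 8055^64 ≡ 38845, 8055^128 ≡ 20619, 8055^256 ≡ 40483, 8055^512 ≡ 24077, 8055^1024 ≡ 38845, 8055^2048 ≡ 20619.
2565 = 2048 + 512 + 4 + 1, so 8055^2565 ≡ 20619·24077·19826·8055 ≡ 2036 (mod 41041).
x_0 = 2036.
x_1 = 2036^2 mod 41041 = 155.
x_2 = 155^2 mod 41041 = 24025.
x_3 = 24025^2 mod 41041 = 1.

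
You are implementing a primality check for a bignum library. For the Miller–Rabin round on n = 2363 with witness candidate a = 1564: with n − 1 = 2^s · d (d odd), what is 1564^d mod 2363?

1751

n − 1 = 2362 = 2^1 · 1181, so s = 1 and d = 1181.
1564^1181 mod 2363 = 1751.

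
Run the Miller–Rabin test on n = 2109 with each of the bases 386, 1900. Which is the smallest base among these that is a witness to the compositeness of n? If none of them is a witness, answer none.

386

n − 1 = 2108 = 2^2 · 527, so s = 2 and d = 527.
Base 386: x_0 = 386^527 mod 2109 = 1772. x_0 is neither 1 nor 2108, so continue squaring. x_1 = 1772^2 mod 2109 = 1792. Reached i = s−1 = 1 without hitting −1: 386 is a Miller–Rabin witness and 2109 is composite.
Base 1900: x_0 = 1900^527 mod 2109 = 76. x_0 is neither 1 nor 2108, so continue squaring. x_1 = 76^2 mod 2109 = 1558. Reached i = s−1 = 1 without hitting −1: 1900 is a Miller–Rabin witness and 2109 is composite.
The smallest witness among the given bases is 386.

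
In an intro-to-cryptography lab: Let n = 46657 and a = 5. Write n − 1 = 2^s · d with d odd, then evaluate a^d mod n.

746

n − 1 = 46656 = 2^6 · 729, so s = 6 and d = 729.
5^729 mod 46657 = 746.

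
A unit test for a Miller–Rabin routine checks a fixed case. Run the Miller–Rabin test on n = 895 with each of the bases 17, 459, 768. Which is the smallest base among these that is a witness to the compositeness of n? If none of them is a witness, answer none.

n − 1 = 894 = 2^1 · 447, so s = 1 and d = 447.
Base 17: x_0 = 17^447 mod 895 = 468. x_0 ∉ {1, 894} and s = 1, so 17 is a Miller–Rabin witness and 895 is composite.
Base 459: x_0 = 459^447 mod 895 = 714. x_0 ∉ {1, 894} and s = 1, so 459 is a Miller–Rabin witness and 895 is composite.
Base 768: x_0 = 768^447 mod 895 = 377. x_0 ∉ {1, 894} and s = 1, so 768 is a Miller–Rabin witness and 895 is composite.
The smallest witness among the given bases is 17.

17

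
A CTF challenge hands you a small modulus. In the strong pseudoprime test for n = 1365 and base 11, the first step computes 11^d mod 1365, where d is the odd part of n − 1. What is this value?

n − 1 = 1364 = 2^2 · 341, so s = 2 and d = 341.
11^341 mod 1365 = 1346.

1346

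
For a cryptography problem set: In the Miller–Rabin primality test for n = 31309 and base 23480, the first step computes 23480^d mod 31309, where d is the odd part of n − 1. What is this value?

n − 1 = 31308 = 2^2 · 7827, so s = 2 and d = 7827.
Repeated squaring mod 31309: 23480^1 ≡ 23480, 23480^2 ≡ 21528, 23480^4 ≡ 18966, 23480^8 ≡ 55, 23480^16 ≡ 3025, 23480^32 ≡ 8397, 23480^64 ≡ 1741, 23480^128 ≡ 25417, 23480^256 ≡ 25292, 23480^512 ≡ 11085, 23480^1024 ≡ 20709, 23480^2048 ≡ 23308, 23480^4096 ≡ 20405.
7827 = 4096 + 2048 + 1024 + 512 + 128 + 16 + 2 + 1, so 23480^7827 ≡ 20405·23308·20709·11085·25417·3025·21528·23480 ≡ 1842 (mod 31309).

1842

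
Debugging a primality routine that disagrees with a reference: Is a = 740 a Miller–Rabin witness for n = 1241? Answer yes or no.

n − 1 = 1240 = 2^3 · 155, so s = 3 and d = 155.
x_0 = 740^155 mod 1241 = 270.
x_0 is neither 1 nor 1240, so continue squaring.
x_1 = 270^2 mod 1241 = 922.
x_2 = 922^2 mod 1241 = 1240.
x_2 ≡ −1, so 740 is not a witness.

no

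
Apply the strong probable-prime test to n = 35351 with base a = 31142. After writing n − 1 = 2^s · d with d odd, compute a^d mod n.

n − 1 = 35350 = 2^1 · 17675, so s = 1 and d = 17675.
Repeated squaring mod 35351: 31142^1 ≡ 31142, 31142^2 ≡ 4830, 31142^4 ≡ 32591, 31142^8 ≡ 17135, 31142^16 ≡ 18170, 31142^32 ≡ 5911, 31142^64 ≡ 13133, 31142^128 ≡ 33511, 31142^256 ≡ 27255, 31142^512 ≡ 4462, 31142^1024 ≡ 6831, 31142^2048 ≡ 34592, 31142^4096 ≡ 10465, 31142^8192 ≡ 34178, 31142^16384 ≡ 32591.
17675 = 16384 + 1024 + 256 + 8 + 2 + 1, so 31142^17675 ≡ 32591·6831·27255·17135·4830·31142 ≡ 12558 (mod 35351).

12558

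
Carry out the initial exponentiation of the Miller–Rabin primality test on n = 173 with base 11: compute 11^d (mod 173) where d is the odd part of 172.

93

n − 1 = 172 = 2^2 · 43, so s = 2 and d = 43.
11^43 mod 173 = 93.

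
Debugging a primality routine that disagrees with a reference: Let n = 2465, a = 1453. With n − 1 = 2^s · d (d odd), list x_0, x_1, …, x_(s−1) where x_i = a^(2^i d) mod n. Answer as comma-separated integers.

1148, 1594, 1886, 1, 1

n − 1 = 2464 = 2^5 · 77, so s = 5 and d = 77.
x_0 = 1453^77 mod 2465 = 1148.
x_1 = 1148^2 mod 2465 = 1594.
x_2 = 1594^2 mod 2465 = 1886.
x_3 = 1886^2 mod 2465 = 1.
x_4 = 1^2 mod 2465 = 1.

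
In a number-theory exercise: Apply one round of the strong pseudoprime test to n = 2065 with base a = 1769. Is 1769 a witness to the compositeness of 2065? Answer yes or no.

no

n − 1 = 2064 = 2^4 · 129, so s = 4 and d = 129.
x_0 = 1769^129 mod 2065 = 2064.
x_0 = 2064 ≡ −1, so 1769 is not a witness.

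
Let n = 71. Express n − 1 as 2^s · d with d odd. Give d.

35

Halving: 70 → 35; 35 is odd.
So 70 = 2^1 · 35.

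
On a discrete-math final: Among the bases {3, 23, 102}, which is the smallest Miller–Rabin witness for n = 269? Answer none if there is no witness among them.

n − 1 = 268 = 2^2 · 67, so s = 2 and d = 67.
Base 3: x_0 = 3^67 mod 269 = 187. x_0 is neither 1 nor 268, so continue squaring. x_1 = 187^2 mod 269 = 268. x_1 ≡ −1, so 3 is not a witness.
Base 23: x_0 = 23^67 mod 269 = 1. x_0 = 1, so 23 is not a witness.
Base 102: x_0 = 102^67 mod 269 = 82. x_0 is neither 1 nor 268, so continue squaring. x_1 = 82^2 mod 269 = 268. x_1 ≡ −1, so 102 is not a witness.
No listed base is a witness for 269.

none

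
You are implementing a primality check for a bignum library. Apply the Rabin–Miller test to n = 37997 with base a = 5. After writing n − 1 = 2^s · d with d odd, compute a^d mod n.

n − 1 = 37996 = 2^2 · 9499, so s = 2 and d = 9499.
By repeated squaring, 5^9499 ≡ 28008 (mod 37997).

28008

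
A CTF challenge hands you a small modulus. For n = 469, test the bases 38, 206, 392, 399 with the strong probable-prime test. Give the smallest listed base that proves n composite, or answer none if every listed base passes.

n − 1 = 468 = 2^2 · 117, so s = 2 and d = 117.
Base 38: x_0 = 38^117 mod 469 = 468. x_0 = 468 ≡ −1, so 38 is not a witness.
Base 206: x_0 = 206^117 mod 469 = 405. x_0 is neither 1 nor 468, so continue squaring. x_1 = 405^2 mod 469 = 344. Reached i = s−1 = 1 without hitting −1: 206 is a Miller–Rabin witness and 469 is composite.
Base 392: x_0 = 392^117 mod 469 = 455. x_0 is neither 1 nor 468, so continue squaring. x_1 = 455^2 mod 469 = 196. Reached i = s−1 = 1 without hitting −1: 392 is a Miller–Rabin witness and 469 is composite.
Base 399: x_0 = 399^117 mod 469 = 91. x_0 is neither 1 nor 468, so continue squaring. x_1 = 91^2 mod 469 = 308. Reached i = s−1 = 1 without hitting −1: 399 is a Miller–Rabin witness and 469 is composite.
The smallest witness among the given bases is 206.

206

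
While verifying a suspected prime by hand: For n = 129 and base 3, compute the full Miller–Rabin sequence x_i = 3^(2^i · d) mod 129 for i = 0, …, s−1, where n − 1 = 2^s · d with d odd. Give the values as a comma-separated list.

3, 9, 81, 111, 66, 99, 126

n − 1 = 128 = 2^7 · 1, so s = 7 and d = 1.
x_0 = 3^1 mod 129 = 3.
x_1 = 3^2 mod 129 = 9.
x_2 = 9^2 mod 129 = 81.
x_3 = 81^2 mod 129 = 111.
x_4 = 111^2 mod 129 = 66.
x_5 = 66^2 mod 129 = 99.
x_6 = 99^2 mod 129 = 126.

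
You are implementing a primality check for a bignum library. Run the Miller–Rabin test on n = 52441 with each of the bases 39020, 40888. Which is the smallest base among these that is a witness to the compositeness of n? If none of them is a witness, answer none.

n − 1 = 52440 = 2^3 · 6555, so s = 3 and d = 6555.
Base 39020: x_0 = 39020^6555 mod 52441 = 16610. x_0 is neither 1 nor 52440, so continue squaring. x_1 = 16610^2 mod 52441 = 52440. x_1 ≡ −1, so 39020 is not a witness.
Base 40888: x_0 = 40888^6555 mod 52441 = 12825. x_0 is neither 1 nor 52440, so continue squaring. x_1 = 12825^2 mod 52441 = 25649. x_2 = 25649^2 mod 52441 = 51297. Reached i = s−1 = 2 without hitting −1: 40888 is a Miller–Rabin witness and 52441 is composite.
The smallest witness among the given bases is 40888.

40888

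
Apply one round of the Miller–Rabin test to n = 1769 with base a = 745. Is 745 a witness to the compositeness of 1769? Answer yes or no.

yes

n − 1 = 1768 = 2^3 · 221, so s = 3 and d = 221.
x_0 = 745^221 mod 1769 = 413.
x_0 is neither 1 nor 1768, so continue squaring.
x_1 = 413^2 mod 1769 = 745.
x_2 = 745^2 mod 1769 = 1328.
Reached i = s−1 = 2 without hitting −1: 745 is a Miller–Rabin witness and 1769 is composite.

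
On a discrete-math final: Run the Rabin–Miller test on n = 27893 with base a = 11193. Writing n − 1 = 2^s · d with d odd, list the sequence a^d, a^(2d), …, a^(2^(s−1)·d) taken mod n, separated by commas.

1, 1

n − 1 = 27892 = 2^2 · 6973, so s = 2 and d = 6973.
x_0 = 11193^6973 mod 27893 = 1.
x_1 = 1^2 mod 27893 = 1.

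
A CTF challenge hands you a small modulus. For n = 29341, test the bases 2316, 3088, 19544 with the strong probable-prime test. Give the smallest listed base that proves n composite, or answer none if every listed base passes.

none

n − 1 = 29340 = 2^2 · 7335, so s = 2 and d = 7335.
Base 2316: x_0 = 2316^7335 mod 29341 = 7431. x_0 is neither 1 nor 29340, so continue squaring. x_1 = 7431^2 mod 29341 = 29340. x_1 ≡ −1, so 2316 is not a witness.
Base 3088: x_0 = 3088^7335 mod 29341 = 2917. x_0 is neither 1 nor 29340, so continue squaring. x_1 = 2917^2 mod 29341 = 29340. x_1 ≡ −1, so 3088 is not a witness.
Base 19544: x_0 = 19544^7335 mod 29341 = 18494. x_0 is neither 1 nor 29340, so continue squaring. x_1 = 18494^2 mod 29341 = 29340. x_1 ≡ −1, so 19544 is not a witness.
No listed base is a witness for 29341.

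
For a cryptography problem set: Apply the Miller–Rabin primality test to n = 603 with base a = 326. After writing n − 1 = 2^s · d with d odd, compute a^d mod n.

n − 1 = 602 = 2^1 · 301, so s = 1 and d = 301.
326^301 mod 603 = 407.

407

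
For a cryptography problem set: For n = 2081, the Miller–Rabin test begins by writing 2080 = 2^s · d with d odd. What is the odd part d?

Halving: 2080 → 1040 → 520 → 260 → 130 → 65; 65 is odd.
So 2080 = 2^5 · 65.

65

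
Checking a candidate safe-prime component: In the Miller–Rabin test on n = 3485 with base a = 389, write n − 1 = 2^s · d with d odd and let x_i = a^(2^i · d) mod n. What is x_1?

3311

n − 1 = 3484 = 2^2 · 871, so s = 2 and d = 871.
x_0 = 389^871 mod 3485 = 144.
x_1 = 144^2 mod 3485 = 3311.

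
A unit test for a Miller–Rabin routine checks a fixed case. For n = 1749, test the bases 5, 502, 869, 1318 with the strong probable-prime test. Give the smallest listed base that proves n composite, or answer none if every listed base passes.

n − 1 = 1748 = 2^2 · 437, so s = 2 and d = 437.
Base 5: x_0 = 5^437 mod 1749 = 80. x_0 is neither 1 nor 1748, so continue squaring. x_1 = 80^2 mod 1749 = 1153. Reached i = s−1 = 1 without hitting −1: 5 is a Miller–Rabin witness and 1749 is composite.
Base 502: x_0 = 502^437 mod 1749 = 358. x_0 is neither 1 nor 1748, so continue squaring. x_1 = 358^2 mod 1749 = 487. Reached i = s−1 = 1 without hitting −1: 502 is a Miller–Rabin witness and 1749 is composite.
Base 869: x_0 = 869^437 mod 1749 = 1694. x_0 is neither 1 nor 1748, so continue squaring. x_1 = 1694^2 mod 1749 = 1276. Reached i = s−1 = 1 without hitting −1: 869 is a Miller–Rabin witness and 1749 is composite.
Base 1318: x_0 = 1318^437 mod 1749 = 1687. x_0 is neither 1 nor 1748, so continue squaring. x_1 = 1687^2 mod 1749 = 346. Reached i = s−1 = 1 without hitting −1: 1318 is a Miller–Rabin witness and 1749 is composite.
The smallest witness among the given bases is 5.

5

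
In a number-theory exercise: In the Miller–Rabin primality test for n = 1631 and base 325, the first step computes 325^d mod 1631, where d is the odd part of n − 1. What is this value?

n − 1 = 1630 = 2^1 · 815, so s = 1 and d = 815.
325^815 mod 1631 = 1167.

1167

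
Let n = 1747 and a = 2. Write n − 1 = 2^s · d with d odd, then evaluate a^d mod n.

n − 1 = 1746 = 2^1 · 873, so s = 1 and d = 873.
Repeated squaring mod 1747: 2^1 ≡ 2, 2^2 ≡ 4, 2^4 ≡ 16, 2^8 ≡ 256, 2^16 ≡ 897, 2^32 ≡ 989, 2^64 ≡ 1548, 2^128 ≡ 1167, 2^256 ≡ 976, 2^512 ≡ 461.
873 = 512 + 256 + 64 + 32 + 8 + 1, so 2^873 ≡ 461·976·1548·989·256·2 ≡ 1746 (mod 1747).

1746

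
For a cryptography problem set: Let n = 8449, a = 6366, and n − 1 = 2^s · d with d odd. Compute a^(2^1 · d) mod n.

n − 1 = 8448 = 2^8 · 33, so s = 8 and d = 33.
x_0 = 6366^33 mod 8449 = 6026.
x_1 = 6026^2 mod 8449 = 7323.

7323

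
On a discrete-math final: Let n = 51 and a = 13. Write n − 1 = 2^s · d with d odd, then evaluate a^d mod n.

n − 1 = 50 = 2^1 · 25, so s = 1 and d = 25.
13^25 mod 51 = 13.

13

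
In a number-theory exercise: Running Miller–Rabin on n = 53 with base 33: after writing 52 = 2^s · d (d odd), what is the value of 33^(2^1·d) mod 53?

52

n − 1 = 52 = 2^2 · 13, so s = 2 and d = 13.
x_0 = 33^13 mod 53 = 23.
x_1 = 23^2 mod 53 = 52.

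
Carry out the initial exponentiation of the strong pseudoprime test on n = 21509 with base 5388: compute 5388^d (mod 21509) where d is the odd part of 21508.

15122

n − 1 = 21508 = 2^2 · 5377, so s = 2 and d = 5377.
5388^5377 mod 21509 = 15122.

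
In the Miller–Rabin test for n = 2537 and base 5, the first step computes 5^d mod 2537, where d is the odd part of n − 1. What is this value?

n − 1 = 2536 = 2^3 · 317, so s = 3 and d = 317.
5^317 mod 2537 = 1265.

1265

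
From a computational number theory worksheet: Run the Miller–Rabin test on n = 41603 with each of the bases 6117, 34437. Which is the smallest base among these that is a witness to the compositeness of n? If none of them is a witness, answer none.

n − 1 = 41602 = 2^1 · 20801, so s = 1 and d = 20801.
Base 6117: x_0 = 6117^20801 mod 41603 = 41602. x_0 = 41602 ≡ −1, so 6117 is not a witness.
Base 34437: x_0 = 34437^20801 mod 41603 = 41602. x_0 = 41602 ≡ −1, so 34437 is not a witness.
No listed base is a witness for 41603.

none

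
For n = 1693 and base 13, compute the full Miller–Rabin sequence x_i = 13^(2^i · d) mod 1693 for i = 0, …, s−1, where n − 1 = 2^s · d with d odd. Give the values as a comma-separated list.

n − 1 = 1692 = 2^2 · 423, so s = 2 and d = 423.
x_0 = 13^423 mod 1693 = 1.
x_1 = 1^2 mod 1693 = 1.

1, 1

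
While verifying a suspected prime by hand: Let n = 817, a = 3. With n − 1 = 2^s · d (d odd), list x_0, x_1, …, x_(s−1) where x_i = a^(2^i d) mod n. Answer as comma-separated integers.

n − 1 = 816 = 2^4 · 51, so s = 4 and d = 51.
x_0 = 3^51 mod 817 = 677.
x_1 = 677^2 mod 817 = 809.
x_2 = 809^2 mod 817 = 64.
x_3 = 64^2 mod 817 = 11.

677, 809, 64, 11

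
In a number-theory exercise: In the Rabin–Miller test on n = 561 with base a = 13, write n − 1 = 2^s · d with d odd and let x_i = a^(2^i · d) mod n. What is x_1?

67

n − 1 = 560 = 2^4 · 35, so s = 4 and d = 35.
x_0 = 13^35 mod 561 = 208.
x_1 = 208^2 mod 561 = 67.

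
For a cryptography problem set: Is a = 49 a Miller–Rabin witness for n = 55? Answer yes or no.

yes

n − 1 = 54 = 2^1 · 27, so s = 1 and d = 27.
x_0 = 49^27 mod 55 = 14.
x_0 ∉ {1, 54} and s = 1, so 49 is a Miller–Rabin witness and 55 is composite.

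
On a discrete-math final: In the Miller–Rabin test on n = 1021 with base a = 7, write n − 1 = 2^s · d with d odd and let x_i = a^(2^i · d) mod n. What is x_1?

n − 1 = 1020 = 2^2 · 255, so s = 2 and d = 255.
x_0 = 7^255 mod 1021 = 647.
x_1 = 647^2 mod 1021 = 1020.

1020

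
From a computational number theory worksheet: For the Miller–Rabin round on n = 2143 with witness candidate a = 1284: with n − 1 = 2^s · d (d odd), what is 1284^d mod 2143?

n − 1 = 2142 = 2^1 · 1071, so s = 1 and d = 1071.
Repeated squaring mod 2143: 1284^1 ≡ 1284, 1284^2 ≡ 689, 1284^4 ≡ 1118, 1284^8 ≡ 555, 1284^16 ≡ 1576, 1284^32 ≡ 39, 1284^64 ≡ 1521, 1284^128 ≡ 1144, 1284^256 ≡ 1506, 1284^512 ≡ 742, 1284^1024 ≡ 1956.
1071 = 1024 + 32 + 8 + 4 + 2 + 1, so 1284^1071 ≡ 1956·39·555·1118·689·1284 ≡ 1 (mod 2143).

1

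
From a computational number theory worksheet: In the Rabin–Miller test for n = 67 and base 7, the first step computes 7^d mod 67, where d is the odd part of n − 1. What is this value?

n − 1 = 66 = 2^1 · 33, so s = 1 and d = 33.
7^33 mod 67 = 66.

66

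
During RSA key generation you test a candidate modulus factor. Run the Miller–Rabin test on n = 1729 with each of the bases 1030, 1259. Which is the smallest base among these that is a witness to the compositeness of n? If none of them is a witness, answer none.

1259

n − 1 = 1728 = 2^6 · 27, so s = 6 and d = 27.
Base 1030: x_0 = 1030^27 mod 1729 = 1. x_0 = 1, so 1030 is not a witness.
Base 1259: x_0 = 1259^27 mod 1729 = 1084. x_0 is neither 1 nor 1728, so continue squaring. x_1 = 1084^2 mod 1729 = 1065. x_2 = 1065^2 mod 1729 = 1. x_2 = 1 but x_1 ≠ ±1, a nontrivial square root of 1 — 1259 is a witness and 1729 is composite.
The smallest witness among the given bases is 1259.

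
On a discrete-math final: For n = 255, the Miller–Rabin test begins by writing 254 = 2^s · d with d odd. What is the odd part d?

Halving: 254 → 127; 127 is odd.
So 254 = 2^1 · 127.

127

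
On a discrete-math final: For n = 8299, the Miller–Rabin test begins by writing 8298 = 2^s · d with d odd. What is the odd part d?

4149

Halving: 8298 → 4149; 4149 is odd.
So 8298 = 2^1 · 4149.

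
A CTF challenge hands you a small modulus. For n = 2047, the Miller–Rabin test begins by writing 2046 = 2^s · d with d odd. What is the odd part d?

1023

Halving: 2046 → 1023; 1023 is odd.
So 2046 = 2^1 · 1023.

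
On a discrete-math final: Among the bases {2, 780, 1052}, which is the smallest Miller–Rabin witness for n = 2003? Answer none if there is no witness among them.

none

n − 1 = 2002 = 2^1 · 1001, so s = 1 and d = 1001.
Base 2: x_0 = 2^1001 mod 2003 = 2002. x_0 = 2002 ≡ −1, so 2 is not a witness.
Base 780: x_0 = 780^1001 mod 2003 = 2002. x_0 = 2002 ≡ −1, so 780 is not a witness.
Base 1052: x_0 = 1052^1001 mod 2003 = 2002. x_0 = 2002 ≡ −1, so 1052 is not a witness.
No listed base is a witness for 2003.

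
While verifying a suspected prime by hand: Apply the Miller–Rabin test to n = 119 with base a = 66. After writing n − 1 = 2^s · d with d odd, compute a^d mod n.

26

n − 1 = 118 = 2^1 · 59, so s = 1 and d = 59.
By repeated squaring, 66^59 ≡ 26 (mod 119).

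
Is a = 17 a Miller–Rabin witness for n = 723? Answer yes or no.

n − 1 = 722 = 2^1 · 361, so s = 1 and d = 361.
x_0 = 17^361 mod 723 = 224.
x_0 ∉ {1, 722} and s = 1, so 17 is a Miller–Rabin witness and 723 is composite.

yes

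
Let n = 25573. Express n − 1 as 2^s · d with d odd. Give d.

Halving: 25572 → 12786 → 6393; 6393 is odd.
So 25572 = 2^2 · 6393.

6393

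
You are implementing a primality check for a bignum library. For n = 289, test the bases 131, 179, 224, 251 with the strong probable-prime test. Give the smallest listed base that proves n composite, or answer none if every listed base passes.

none

n − 1 = 288 = 2^5 · 9, so s = 5 and d = 9.
Base 131: x_0 = 131^9 mod 289 = 158. x_0 is neither 1 nor 288, so continue squaring. x_1 = 158^2 mod 289 = 110. x_2 = 110^2 mod 289 = 251. x_3 = 251^2 mod 289 = 288. x_3 ≡ −1, so 131 is not a witness.
Base 179: x_0 = 179^9 mod 289 = 179. x_0 is neither 1 nor 288, so continue squaring. x_1 = 179^2 mod 289 = 251. x_2 = 251^2 mod 289 = 288. x_2 ≡ −1, so 179 is not a witness.
Base 224: x_0 = 224^9 mod 289 = 65. x_0 is neither 1 nor 288, so continue squaring. x_1 = 65^2 mod 289 = 179. x_2 = 179^2 mod 289 = 251. x_3 = 251^2 mod 289 = 288. x_3 ≡ −1, so 224 is not a witness.
Base 251: x_0 = 251^9 mod 289 = 251. x_0 is neither 1 nor 288, so continue squaring. x_1 = 251^2 mod 289 = 288. x_1 ≡ −1, so 251 is not a witness.
No listed base is a witness for 289.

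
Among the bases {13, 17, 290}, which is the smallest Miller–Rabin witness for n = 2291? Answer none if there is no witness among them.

13

n − 1 = 2290 = 2^1 · 1145, so s = 1 and d = 1145.
Base 13: x_0 = 13^1145 mod 2291 = 4. x_0 ∉ {1, 2290} and s = 1, so 13 is a Miller–Rabin witness and 2291 is composite.
Base 17: x_0 = 17^1145 mod 2291 = 17. x_0 ∉ {1, 2290} and s = 1, so 17 is a Miller–Rabin witness and 2291 is composite.
Base 290: x_0 = 290^1145 mod 2291 = 2088. x_0 ∉ {1, 2290} and s = 1, so 290 is a Miller–Rabin witness and 2291 is composite.
The smallest witness among the given bases is 13.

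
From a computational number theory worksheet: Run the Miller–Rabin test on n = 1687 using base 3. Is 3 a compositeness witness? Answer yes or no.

n − 1 = 1686 = 2^1 · 843, so s = 1 and d = 843.
x_0 = 3^843 mod 1687 = 27.
x_0 ∉ {1, 1686} and s = 1, so 3 is a Miller–Rabin witness and 1687 is composite.

yes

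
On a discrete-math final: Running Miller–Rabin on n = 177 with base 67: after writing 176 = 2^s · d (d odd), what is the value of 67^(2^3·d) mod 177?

n − 1 = 176 = 2^4 · 11, so s = 4 and d = 11.
By repeated squaring, 67^11 ≡ 43 (mod 177).
x_0 = 43.
x_1 = 43^2 mod 177 = 79.
x_2 = 79^2 mod 177 = 46.
x_3 = 46^2 mod 177 = 169.

169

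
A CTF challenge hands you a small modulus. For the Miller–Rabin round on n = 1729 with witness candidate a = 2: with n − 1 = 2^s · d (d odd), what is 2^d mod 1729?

645

n − 1 = 1728 = 2^6 · 27, so s = 6 and d = 27.
2^27 mod 1729 = 645.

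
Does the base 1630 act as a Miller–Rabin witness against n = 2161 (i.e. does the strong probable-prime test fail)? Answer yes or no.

no

n − 1 = 2160 = 2^4 · 135, so s = 4 and d = 135.
Repeated squaring mod 2161: 1630^1 ≡ 1630, 1630^2 ≡ 1031, 1630^4 ≡ 1910, 1630^8 ≡ 332, 1630^16 ≡ 13, 1630^32 ≡ 169, 1630^64 ≡ 468, 1630^128 ≡ 763.
135 = 128 + 4 + 2 + 1, so 1630^135 ≡ 763·1910·1031·1630 ≡ 227 (mod 2161).
x_0 = 1630^135 mod 2161 = 227.
x_0 is neither 1 nor 2160, so continue squaring.
x_1 = 227^2 mod 2161 = 1826.
x_2 = 1826^2 mod 2161 = 2014.
x_3 = 2014^2 mod 2161 = 2160.
x_3 ≡ −1, so 1630 is not a witness.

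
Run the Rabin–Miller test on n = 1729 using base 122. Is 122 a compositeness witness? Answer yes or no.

yes

n − 1 = 1728 = 2^6 · 27, so s = 6 and d = 27.
x_0 = 122^27 mod 1729 = 398.
x_0 is neither 1 nor 1728, so continue squaring.
x_1 = 398^2 mod 1729 = 1065.
x_2 = 1065^2 mod 1729 = 1.
x_2 = 1 but x_1 ≠ ±1, a nontrivial square root of 1 — 122 is a witness and 1729 is composite.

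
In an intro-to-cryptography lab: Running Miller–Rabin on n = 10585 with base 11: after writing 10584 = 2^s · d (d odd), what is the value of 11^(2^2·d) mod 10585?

291

n − 1 = 10584 = 2^3 · 1323, so s = 3 and d = 1323.
Repeated squaring mod 10585: 11^1 ≡ 11, 11^2 ≡ 121, 11^4 ≡ 4056, 11^8 ≡ 2046, 11^16 ≡ 5041, 11^32 ≡ 7681, 11^64 ≡ 7556, 11^128 ≡ 8231, 11^256 ≡ 5361, 11^512 ≡ 2046, 11^1024 ≡ 5041.
1323 = 1024 + 256 + 32 + 8 + 2 + 1, so 11^1323 ≡ 5041·5361·7681·2046·121·11 ≡ 7436 (mod 10585).
x_0 = 7436.
x_1 = 7436^2 mod 10585 = 8641.
x_2 = 8641^2 mod 10585 = 291.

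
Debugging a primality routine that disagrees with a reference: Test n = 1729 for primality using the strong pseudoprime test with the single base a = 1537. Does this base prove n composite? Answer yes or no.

n − 1 = 1728 = 2^6 · 27, so s = 6 and d = 27.
Repeated squaring mod 1729: 1537^1 ≡ 1537, 1537^2 ≡ 555, 1537^4 ≡ 263, 1537^8 ≡ 9, 1537^16 ≡ 81.
27 = 16 + 8 + 2 + 1, so 1537^27 ≡ 81·9·555·1537 ≡ 1 (mod 1729).
x_0 = 1537^27 mod 1729 = 1.
x_0 = 1, so 1537 is not a witness.

no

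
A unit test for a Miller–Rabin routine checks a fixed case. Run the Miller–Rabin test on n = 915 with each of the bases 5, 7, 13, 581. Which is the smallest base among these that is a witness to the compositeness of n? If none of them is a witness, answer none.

5

n − 1 = 914 = 2^1 · 457, so s = 1 and d = 457.
Base 5: x_0 = 5^457 mod 915 = 350. x_0 ∉ {1, 914} and s = 1, so 5 is a Miller–Rabin witness and 915 is composite.
Base 7: x_0 = 7^457 mod 915 = 262. x_0 ∉ {1, 914} and s = 1, so 7 is a Miller–Rabin witness and 915 is composite.
Base 13: x_0 = 13^457 mod 915 = 13. x_0 ∉ {1, 914} and s = 1, so 13 is a Miller–Rabin witness and 915 is composite.
Base 581: x_0 = 581^457 mod 915 = 581. x_0 ∉ {1, 914} and s = 1, so 581 is a Miller–Rabin witness and 915 is composite.
The smallest witness among the given bases is 5.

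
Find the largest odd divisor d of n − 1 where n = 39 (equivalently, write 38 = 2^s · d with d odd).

19

Halving: 38 → 19; 19 is odd.
So 38 = 2^1 · 19.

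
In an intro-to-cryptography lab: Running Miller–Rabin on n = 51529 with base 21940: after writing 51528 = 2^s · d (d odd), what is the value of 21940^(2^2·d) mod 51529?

n − 1 = 51528 = 2^3 · 6441, so s = 3 and d = 6441.
x_0 = 21940^6441 mod 51529 = 41767.
x_1 = 41767^2 mod 51529 = 19523.
x_2 = 19523^2 mod 51529 = 39045.

39045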